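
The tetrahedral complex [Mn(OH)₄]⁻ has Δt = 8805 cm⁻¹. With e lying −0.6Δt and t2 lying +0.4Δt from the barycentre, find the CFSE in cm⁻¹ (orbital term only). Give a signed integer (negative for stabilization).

-3522

Each OH⁻ contributes -1; 4 × (-1) = -4. With overall charge -1, Mn is in the +3 oxidation state.
Mn³⁺: group 7, so d-count = 7 − 3 = 4.
Tetrahedral splitting is small, so the complex is high-spin.
The d⁴ electrons fill as e^2 t2^2.
CFSE(orbital) = 2×(-0.6Δt) + 2×(0.4Δt) = -0.4Δt; with Δt = 8805 cm⁻¹ that is -3522 cm⁻¹.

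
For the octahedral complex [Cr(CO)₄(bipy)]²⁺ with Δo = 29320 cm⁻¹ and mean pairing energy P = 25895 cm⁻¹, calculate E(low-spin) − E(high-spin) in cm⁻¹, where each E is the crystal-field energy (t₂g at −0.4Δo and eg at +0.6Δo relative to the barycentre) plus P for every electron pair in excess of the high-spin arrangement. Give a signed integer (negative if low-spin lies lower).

-3425

Ligand charges: 4×(+0) from CO and 1×(+0) from bipy sum to +0; with overall charge +2, Cr is +2.
Group 6 minus oxidation state +2 gives a d⁴ configuration for Cr²⁺.
High-spin: t₂g³ eg¹, CFSE = -0.6Δo = -17592 cm⁻¹.
Low-spin: t₂g⁴ eg⁰, orbital CFSE = -1.6Δo = -46912 cm⁻¹; plus 1 excess pair × P = +25895 cm⁻¹; total -21017 cm⁻¹.
Thus E(LS) − E(HS) = -3425 cm⁻¹.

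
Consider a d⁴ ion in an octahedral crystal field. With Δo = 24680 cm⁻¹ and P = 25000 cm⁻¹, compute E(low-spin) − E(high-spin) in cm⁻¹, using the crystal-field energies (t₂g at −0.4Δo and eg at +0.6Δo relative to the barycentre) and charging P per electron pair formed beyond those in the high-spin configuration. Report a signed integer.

In the high-spin limit (t₂g³ eg¹) the orbital term is -0.6Δo = -14808 cm⁻¹, with no excess pairing.
Low-spin: t₂g⁴ eg⁰, orbital CFSE = -1.6Δo = -39488 cm⁻¹; plus 1 excess pair × P = +25000 cm⁻¹; total -14488 cm⁻¹.
Thus E(LS) − E(HS) = 320 cm⁻¹.

320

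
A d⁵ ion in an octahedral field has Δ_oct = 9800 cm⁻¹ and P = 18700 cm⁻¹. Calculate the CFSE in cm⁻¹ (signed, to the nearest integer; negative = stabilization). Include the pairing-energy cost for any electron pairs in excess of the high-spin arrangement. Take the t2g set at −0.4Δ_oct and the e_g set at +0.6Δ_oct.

Here Δ_oct < P (9800 < 18700), so the high-spin state is favoured.
Configuration: t2g^3 e_g^2.
Orbital CFSE = 0.0Δ_oct = 0.0 × 9800 = 0 cm⁻¹.
High-spin has no excess pairs, so no pairing correction applies.

0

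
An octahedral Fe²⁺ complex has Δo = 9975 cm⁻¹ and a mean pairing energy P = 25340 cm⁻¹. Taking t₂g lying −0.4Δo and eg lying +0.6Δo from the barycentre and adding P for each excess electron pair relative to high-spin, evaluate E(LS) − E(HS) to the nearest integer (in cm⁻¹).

Fe²⁺: group 8, so d-count = 8 − 2 = 6.
High-spin d⁶ fills as t₂g⁴ eg² with CFSE 4(−0.4) + 2(+0.6) = -0.4Δo = -3990 cm⁻¹.
For low-spin the configuration is t₂g⁶ eg⁰: orbital energy -2.4 × 9975 = -23940 cm⁻¹, and 2 additional pairs relative to high-spin add 50680 cm⁻¹, giving 26740 cm⁻¹.
Thus E(LS) − E(HS) = 30730 cm⁻¹.

30730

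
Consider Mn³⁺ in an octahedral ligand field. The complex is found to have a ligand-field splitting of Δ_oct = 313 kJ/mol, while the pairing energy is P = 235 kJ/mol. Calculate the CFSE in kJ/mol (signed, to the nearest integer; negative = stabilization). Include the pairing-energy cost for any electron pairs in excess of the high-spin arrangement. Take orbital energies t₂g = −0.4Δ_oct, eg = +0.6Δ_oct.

Mn sits in group 7; removing 3 electrons leaves Mn³⁺ with 7 − 3 = 4 d electrons.
Since Δ_oct = 313 kJ/mol > P = 235 kJ/mol, the complex adopts the low-spin configuration.
Configuration: t₂g⁴ eg⁰.
Orbital CFSE = -1.6Δ_oct = -1.6 × 313 = -501 kJ/mol.
Excess pairs vs high-spin: 1 − 0 = 1; pairing cost = +235 kJ/mol.
Net CFSE = -501 + 235 = -266 kJ/mol.

-266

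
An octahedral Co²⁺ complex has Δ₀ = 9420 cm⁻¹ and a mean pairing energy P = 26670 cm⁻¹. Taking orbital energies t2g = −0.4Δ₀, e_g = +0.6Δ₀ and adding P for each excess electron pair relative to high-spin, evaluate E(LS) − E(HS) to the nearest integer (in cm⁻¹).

Group 9 minus oxidation state +2 gives a d⁷ configuration for Co²⁺.
In the high-spin limit (t2g^5 e_g^2) the orbital term is -0.8Δ₀ = -7536 cm⁻¹, with no excess pairing.
For low-spin the configuration is t2g^6 e_g^1: orbital energy -1.8 × 9420 = -16956 cm⁻¹, and 1 additional pair relative to high-spin adds 26670 cm⁻¹, giving 9714 cm⁻¹.
Thus E(LS) − E(HS) = 17250 cm⁻¹.

17250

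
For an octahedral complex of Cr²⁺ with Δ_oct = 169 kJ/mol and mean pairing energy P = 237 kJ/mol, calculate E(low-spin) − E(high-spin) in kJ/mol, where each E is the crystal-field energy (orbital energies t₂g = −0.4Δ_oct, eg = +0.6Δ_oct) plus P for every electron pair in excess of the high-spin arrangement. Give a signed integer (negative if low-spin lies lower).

68

Cr sits in group 6; removing 2 electrons leaves Cr²⁺ with 6 − 2 = 4 d electrons.
High-spin: t₂g³ eg¹, CFSE = -0.6Δ_oct = -101 kJ/mol.
For low-spin the configuration is t₂g⁴ eg⁰: orbital energy -1.6 × 169 = -270 kJ/mol, and 1 additional pair relative to high-spin adds 237 kJ/mol, giving -33 kJ/mol.
E(LS) − E(HS) = -33 − (-101) = 68 kJ/mol.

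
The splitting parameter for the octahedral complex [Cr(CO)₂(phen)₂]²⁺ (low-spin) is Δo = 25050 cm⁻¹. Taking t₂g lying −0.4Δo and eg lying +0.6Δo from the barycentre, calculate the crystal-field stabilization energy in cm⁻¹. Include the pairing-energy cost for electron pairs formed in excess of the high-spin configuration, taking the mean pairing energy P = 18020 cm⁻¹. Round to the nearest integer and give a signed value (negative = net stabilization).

Ligand charges: 2×(+0) from CO and 2×(+0) from phen sum to +0; with overall charge +2, Cr is +2.
Cr²⁺: group 6, so d-count = 6 − 2 = 4.
The d⁴ electrons fill as t₂g⁴ eg⁰.
Orbital CFSE = 4(-0.4) + 0(0.6) = -1.6Δo = -1.6 × 25050 = -40080 cm⁻¹.
Pairing penalty: 1 pair vs 0 in the high-spin reference → 1 extra × P = 18020 cm⁻¹.
Net CFSE = -40080 + 18020 = -22060 cm⁻¹.

-22060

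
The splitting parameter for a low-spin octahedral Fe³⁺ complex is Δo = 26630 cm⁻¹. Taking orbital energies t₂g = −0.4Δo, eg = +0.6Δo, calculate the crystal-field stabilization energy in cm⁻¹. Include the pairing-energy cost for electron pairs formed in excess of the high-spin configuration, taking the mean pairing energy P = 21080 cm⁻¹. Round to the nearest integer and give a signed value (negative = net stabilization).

Fe is in group 8, so Fe³⁺ is d⁵ (8 − 3 = 5).
Configuration: t₂g⁵ eg⁰.
Orbital CFSE = 5(-0.4) + 0(0.6) = -2.0Δo = -2.0 × 26630 = -53260 cm⁻¹.
Relative to high-spin t₂g³ eg² (0 paired), the low-spin configuration has 2 additional pairs, contributing +2 × 21080 = +42160 cm⁻¹.
Combining: -53260 + 42160 = -11100 cm⁻¹.

-11100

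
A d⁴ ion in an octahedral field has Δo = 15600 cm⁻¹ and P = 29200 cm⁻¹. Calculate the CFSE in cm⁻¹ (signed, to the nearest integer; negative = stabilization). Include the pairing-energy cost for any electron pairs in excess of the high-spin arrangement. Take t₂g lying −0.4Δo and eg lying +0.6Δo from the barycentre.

-9360

Since Δo = 15600 cm⁻¹ < P = 29200 cm⁻¹, the complex adopts the high-spin configuration.
That gives t₂g³ eg¹.
Orbital CFSE = -0.6Δo = -0.6 × 15600 = -9360 cm⁻¹.
High-spin has no excess pairs, so no pairing correction applies.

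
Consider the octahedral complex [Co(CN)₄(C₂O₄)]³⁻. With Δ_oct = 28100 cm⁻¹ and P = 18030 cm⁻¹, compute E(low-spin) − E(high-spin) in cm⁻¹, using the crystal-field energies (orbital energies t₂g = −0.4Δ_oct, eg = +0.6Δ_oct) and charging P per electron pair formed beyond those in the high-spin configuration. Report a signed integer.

Ligand charges: 4×(-1) from CN⁻ and 1×(-2) from C₂O₄²⁻ sum to -6; with overall charge -3, Co is +3.
Group 9 minus oxidation state +3 gives a d⁶ configuration for Co³⁺.
High-spin: t₂g⁴ eg², CFSE = -0.4Δ_oct = -11240 cm⁻¹.
Low-spin t₂g⁶ eg⁰ gives -2.4Δ_oct = -67440 cm⁻¹, but forming 2 extra pairs costs 2P = 36060 cm⁻¹, so E(LS) = -67440 + 36060 = -31380 cm⁻¹.
The difference is -31380 − (-11240) = -20140 cm⁻¹, so low-spin lies lower.

-20140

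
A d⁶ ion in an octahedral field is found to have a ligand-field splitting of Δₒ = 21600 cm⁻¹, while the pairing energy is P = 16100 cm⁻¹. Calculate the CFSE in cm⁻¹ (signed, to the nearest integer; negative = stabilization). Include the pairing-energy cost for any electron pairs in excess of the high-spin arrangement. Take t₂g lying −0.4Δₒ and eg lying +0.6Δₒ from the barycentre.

Since Δₒ = 21600 cm⁻¹ > P = 16100 cm⁻¹, the complex adopts the low-spin configuration.
That gives t₂g⁶ eg⁰.
Orbital CFSE = -2.4Δₒ = -2.4 × 21600 = -51840 cm⁻¹.
Excess pairs vs high-spin: 3 − 1 = 2; pairing cost = +32200 cm⁻¹.
Net CFSE = -51840 + 32200 = -19640 cm⁻¹.

-19640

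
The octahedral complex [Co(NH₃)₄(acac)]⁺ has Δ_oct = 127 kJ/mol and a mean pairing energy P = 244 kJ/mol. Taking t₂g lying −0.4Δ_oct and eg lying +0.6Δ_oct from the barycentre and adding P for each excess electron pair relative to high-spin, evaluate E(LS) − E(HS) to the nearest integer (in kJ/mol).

Ligand charges: 4×(+0) from NH₃ and 1×(-1) from acac⁻ sum to -1; with overall charge +1, Co is +2.
Group 9 minus oxidation state +2 gives a d⁷ configuration for Co²⁺.
High-spin d⁷ fills as t₂g⁵ eg² with CFSE 5(−0.4) + 2(+0.6) = -0.8Δ_oct = -102 kJ/mol.
Low-spin t₂g⁶ eg¹ gives -1.8Δ_oct = -229 kJ/mol, but forming 1 extra pair costs 1P = 244 kJ/mol, so E(LS) = -229 + 244 = 15 kJ/mol.
E(LS) − E(HS) = 15 − (-102) = 117 kJ/mol.

117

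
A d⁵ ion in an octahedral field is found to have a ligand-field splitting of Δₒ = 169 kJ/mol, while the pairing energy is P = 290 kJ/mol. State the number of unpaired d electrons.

Here Δₒ < P (169 < 290), so the high-spin state is favoured.
Configuration: t₂g³ eg².
Unpaired electrons: 5.

5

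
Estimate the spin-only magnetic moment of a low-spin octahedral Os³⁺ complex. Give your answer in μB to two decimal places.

1.73 μB

Group 8 minus oxidation state +3 gives a d⁵ configuration for Os³⁺.
Configuration: t₂g⁵ eg⁰ → 1 unpaired electron.
μ(spin-only) = √[1(1+2)] = √3 ≈ 1.73 μB.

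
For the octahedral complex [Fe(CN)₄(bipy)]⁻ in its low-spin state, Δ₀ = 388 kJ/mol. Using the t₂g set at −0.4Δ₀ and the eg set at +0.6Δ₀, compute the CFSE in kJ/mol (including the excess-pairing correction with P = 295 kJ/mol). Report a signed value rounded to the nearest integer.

-186

Ligand charges: 4×(-1) from CN⁻ and 1×(+0) from bipy sum to -4; with overall charge -1, Fe is +3.
Fe is in group 8, so Fe³⁺ is d⁵ (8 − 3 = 5).
Electron filling gives t₂g⁵ eg⁰.
Orbital CFSE = 5(-0.4) + 0(0.6) = -2.0Δ₀ = -2.0 × 388 = -776 kJ/mol.
Pairing penalty: 2 pairs vs 0 in the high-spin reference → 2 extra × P = 590 kJ/mol.
Combining: -776 + 590 = -186 kJ/mol.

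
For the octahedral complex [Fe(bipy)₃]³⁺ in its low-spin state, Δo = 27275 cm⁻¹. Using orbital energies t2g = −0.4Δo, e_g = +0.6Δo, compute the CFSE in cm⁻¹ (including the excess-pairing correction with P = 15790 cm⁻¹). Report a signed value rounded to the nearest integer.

bipy is neutral, so the +3 overall charge sits on Fe: oxidation state +3.
Group 8 minus oxidation state +3 gives a d⁵ configuration for Fe³⁺.
Configuration: t2g^5 e_g^0.
CFSE(orbital) = 5×(-0.4Δo) + 0×(0.6Δo) = -2.0Δo; with Δo = 27275 cm⁻¹ that is -54550 cm⁻¹.
Relative to high-spin t2g^3 e_g^2 (0 paired), the low-spin configuration has 2 additional pairs, contributing +2 × 15790 = +31580 cm⁻¹.
Net CFSE = -54550 + 31580 = -22970 cm⁻¹.

-22970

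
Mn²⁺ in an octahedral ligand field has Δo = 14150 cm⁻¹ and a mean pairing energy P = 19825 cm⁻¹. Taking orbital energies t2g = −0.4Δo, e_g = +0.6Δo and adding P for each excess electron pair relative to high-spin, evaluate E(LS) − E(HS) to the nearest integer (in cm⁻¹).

Mn is in group 7, so Mn²⁺ is d⁵ (7 − 2 = 5).
High-spin d⁵ fills as t2g^3 e_g^2 with CFSE 3(−0.4) + 2(+0.6) = 0.0Δo = 0 cm⁻¹.
For low-spin the configuration is t2g^5 e_g^0: orbital energy -2.0 × 14150 = -28300 cm⁻¹, and 2 additional pairs relative to high-spin add 39650 cm⁻¹, giving 11350 cm⁻¹.
The difference is 11350 − (0) = 11350 cm⁻¹, so high-spin lies lower.

11350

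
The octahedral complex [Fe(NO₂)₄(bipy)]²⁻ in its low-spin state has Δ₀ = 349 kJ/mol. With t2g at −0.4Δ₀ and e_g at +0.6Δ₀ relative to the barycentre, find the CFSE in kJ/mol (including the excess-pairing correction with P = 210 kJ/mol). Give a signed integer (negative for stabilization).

Ligand charges: 4×(-1) from NO₂⁻ and 1×(+0) from bipy sum to -4; with overall charge -2, Fe is +2.
Group 8 minus oxidation state +2 gives a d⁶ configuration for Fe²⁺.
Configuration: t2g^6 e_g^0.
Orbital CFSE = 6(-0.4) + 0(0.6) = -2.4Δ₀ = -2.4 × 349 = -838 kJ/mol.
Relative to high-spin t2g^4 e_g^2 (1 paired), the low-spin configuration has 2 additional pairs, contributing +2 × 210 = +420 kJ/mol.
Combining: -838 + 420 = -418 kJ/mol.

-418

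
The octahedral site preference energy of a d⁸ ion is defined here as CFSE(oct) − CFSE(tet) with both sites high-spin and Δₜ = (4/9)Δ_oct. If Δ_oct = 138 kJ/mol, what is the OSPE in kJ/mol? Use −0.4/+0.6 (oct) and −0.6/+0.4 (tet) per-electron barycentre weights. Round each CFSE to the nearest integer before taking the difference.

-117

Octahedral high-spin t₂g⁶ eg²: CFSE = -1.2 × 138 = -166 kJ/mol.
In a tetrahedral site the filling is e⁴ t₂⁴: CFSE(tet) = -0.8Δₜ = -0.8 × (4/9)(138) = -49 kJ/mol.
OSPE = CFSE(oct) − CFSE(tet) = -166 − (-49) = -117 kJ/mol.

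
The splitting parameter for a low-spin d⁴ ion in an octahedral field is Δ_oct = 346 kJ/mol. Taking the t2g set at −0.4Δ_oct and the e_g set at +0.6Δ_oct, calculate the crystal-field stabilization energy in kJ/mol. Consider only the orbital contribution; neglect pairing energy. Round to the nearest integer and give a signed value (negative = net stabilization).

-554

The d⁴ electrons fill as t2g^4 e_g^0.
Orbital CFSE = 4(-0.4) + 0(0.6) = -1.6Δ_oct = -1.6 × 346 = -554 kJ/mol.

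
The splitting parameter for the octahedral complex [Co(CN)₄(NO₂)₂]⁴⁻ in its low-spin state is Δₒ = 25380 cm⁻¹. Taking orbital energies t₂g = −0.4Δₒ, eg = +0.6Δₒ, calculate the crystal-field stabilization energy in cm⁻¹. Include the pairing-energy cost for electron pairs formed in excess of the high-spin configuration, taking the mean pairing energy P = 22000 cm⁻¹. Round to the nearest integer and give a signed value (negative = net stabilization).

-23684

Ligand charges: 4×(-1) from CN⁻ and 2×(-1) from NO₂⁻ sum to -6; with overall charge -4, Co is +2.
Group 9 minus oxidation state +2 gives a d⁷ configuration for Co²⁺.
Configuration: t₂g⁶ eg¹.
The orbital stabilization is -1.8Δₒ = -1.8 × 25380 = -45684 cm⁻¹.
Relative to high-spin t₂g⁵ eg² (2 paired), the low-spin configuration has 1 additional pair, contributing +1 × 22000 = +22000 cm⁻¹.
Combining: -45684 + 22000 = -23684 cm⁻¹.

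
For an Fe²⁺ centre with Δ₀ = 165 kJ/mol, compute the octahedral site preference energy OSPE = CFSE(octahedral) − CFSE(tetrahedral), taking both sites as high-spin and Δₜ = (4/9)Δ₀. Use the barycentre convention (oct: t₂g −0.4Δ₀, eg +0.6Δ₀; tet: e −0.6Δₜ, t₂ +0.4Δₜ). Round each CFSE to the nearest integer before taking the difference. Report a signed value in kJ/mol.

Fe sits in group 8; removing 2 electrons leaves Fe²⁺ with 8 − 2 = 6 d electrons.
In an octahedral site d⁶ (HS) is t2g^4 e_g^2, giving CFSE(oct) = -0.4Δ₀ = -66 kJ/mol.
In a tetrahedral site the filling is e^3 t2^3: CFSE(tet) = -0.6Δₜ = -0.6 × (4/9)(165) = -44 kJ/mol.
OSPE = CFSE(oct) − CFSE(tet) = -66 − (-44) = -22 kJ/mol.

-22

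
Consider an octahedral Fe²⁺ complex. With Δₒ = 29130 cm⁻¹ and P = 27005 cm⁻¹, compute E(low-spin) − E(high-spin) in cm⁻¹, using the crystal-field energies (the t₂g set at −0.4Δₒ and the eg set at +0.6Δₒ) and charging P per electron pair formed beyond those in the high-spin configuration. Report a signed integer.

Fe is in group 8, so Fe²⁺ is d⁶ (8 − 2 = 6).
In the high-spin limit (t₂g⁴ eg²) the orbital term is -0.4Δₒ = -11652 cm⁻¹, with no excess pairing.
Low-spin t₂g⁶ eg⁰ gives -2.4Δₒ = -69912 cm⁻¹, but forming 2 extra pairs costs 2P = 54010 cm⁻¹, so E(LS) = -69912 + 54010 = -15902 cm⁻¹.
Thus E(LS) − E(HS) = -4250 cm⁻¹.

-4250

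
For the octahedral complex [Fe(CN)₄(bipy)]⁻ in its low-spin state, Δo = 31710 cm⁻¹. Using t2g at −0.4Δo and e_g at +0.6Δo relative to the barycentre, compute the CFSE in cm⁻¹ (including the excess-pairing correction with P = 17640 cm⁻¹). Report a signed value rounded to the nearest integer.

Ligand charges: 4×(-1) from CN⁻ and 1×(+0) from bipy sum to -4; with overall charge -1, Fe is +3.
Fe sits in group 8; removing 3 electrons leaves Fe³⁺ with 8 − 3 = 5 d electrons.
Electron filling gives t2g^5 e_g^0.
CFSE(orbital) = 5×(-0.4Δo) + 0×(0.6Δo) = -2.0Δo; with Δo = 31710 cm⁻¹ that is -63420 cm⁻¹.
Pairing penalty: 2 pairs vs 0 in the high-spin reference → 2 extra × P = 35280 cm⁻¹.
Overall CFSE = -63420 + 35280 = -28140 cm⁻¹.

-28140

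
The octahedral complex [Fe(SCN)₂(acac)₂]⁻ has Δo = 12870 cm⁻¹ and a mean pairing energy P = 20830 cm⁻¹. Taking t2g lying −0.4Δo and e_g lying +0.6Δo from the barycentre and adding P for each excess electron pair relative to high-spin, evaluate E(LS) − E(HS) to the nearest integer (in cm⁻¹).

15920

Ligand charges: 2×(-1) from SCN⁻ and 2×(-1) from acac⁻ sum to -4; with overall charge -1, Fe is +3.
Fe sits in group 8; removing 3 electrons leaves Fe³⁺ with 8 − 3 = 5 d electrons.
High-spin d⁵ fills as t2g^3 e_g^2 with CFSE 3(−0.4) + 2(+0.6) = 0.0Δo = 0 cm⁻¹.
Low-spin: t2g^5 e_g^0, orbital CFSE = -2.0Δo = -25740 cm⁻¹; plus 2 excess pairs × P = +41660 cm⁻¹; total 15920 cm⁻¹.
Thus E(LS) − E(HS) = 15920 cm⁻¹.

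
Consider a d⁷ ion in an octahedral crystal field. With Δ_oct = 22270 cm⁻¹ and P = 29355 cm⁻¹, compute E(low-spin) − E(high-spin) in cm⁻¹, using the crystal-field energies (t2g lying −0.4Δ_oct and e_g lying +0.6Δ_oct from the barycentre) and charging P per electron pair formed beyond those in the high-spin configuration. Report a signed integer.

7085

High-spin d⁷ fills as t2g^5 e_g^2 with CFSE 5(−0.4) + 2(+0.6) = -0.8Δ_oct = -17816 cm⁻¹.
Low-spin t2g^6 e_g^1 gives -1.8Δ_oct = -40086 cm⁻¹, but forming 1 extra pair costs 1P = 29355 cm⁻¹, so E(LS) = -40086 + 29355 = -10731 cm⁻¹.
Thus E(LS) − E(HS) = 7085 cm⁻¹.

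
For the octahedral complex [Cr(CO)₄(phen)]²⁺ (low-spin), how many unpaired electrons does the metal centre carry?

Ligand charges: 4×(+0) from CO and 1×(+0) from phen sum to +0; with overall charge +2, Cr is +2.
Group 6 minus oxidation state +2 gives a d⁴ configuration for Cr²⁺.
Configuration: t₂g⁴ eg⁰, giving 2 unpaired electrons.

2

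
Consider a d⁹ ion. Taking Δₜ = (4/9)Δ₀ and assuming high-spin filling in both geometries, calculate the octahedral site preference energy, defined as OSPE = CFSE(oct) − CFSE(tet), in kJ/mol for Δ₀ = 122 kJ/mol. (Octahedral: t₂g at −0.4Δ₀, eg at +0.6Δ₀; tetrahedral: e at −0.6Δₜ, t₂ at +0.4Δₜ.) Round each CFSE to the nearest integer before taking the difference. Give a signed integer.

-51

Octahedral (high-spin): t2g^6 e_g^3, CFSE = 6(−0.4) + 3(+0.6) = -0.6Δ₀ = -0.6 × 122 = -73 kJ/mol.
Tetrahedral e^4 t2^5 gives -0.4Δₜ = -0.4 × (4/9) × 122 = -22 kJ/mol.
Subtracting, OSPE = -73 − (-22) = -51 kJ/mol.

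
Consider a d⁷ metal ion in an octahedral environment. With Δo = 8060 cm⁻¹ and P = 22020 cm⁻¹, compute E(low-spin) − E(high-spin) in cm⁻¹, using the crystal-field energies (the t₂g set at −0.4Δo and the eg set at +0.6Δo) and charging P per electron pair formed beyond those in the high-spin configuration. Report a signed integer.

In the high-spin limit (t₂g⁵ eg²) the orbital term is -0.8Δo = -6448 cm⁻¹, with no excess pairing.
For low-spin the configuration is t₂g⁶ eg¹: orbital energy -1.8 × 8060 = -14508 cm⁻¹, and 1 additional pair relative to high-spin adds 22020 cm⁻¹, giving 7512 cm⁻¹.
Thus E(LS) − E(HS) = 13960 cm⁻¹.

13960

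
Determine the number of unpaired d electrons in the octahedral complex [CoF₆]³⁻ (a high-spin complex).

4

Each F⁻ contributes -1; 6 × (-1) = -6. With overall charge -3, Co is in the +3 oxidation state.
Group 9 minus oxidation state +3 gives a d⁶ configuration for Co³⁺.
Configuration: t₂g⁴ eg², giving 4 unpaired electrons.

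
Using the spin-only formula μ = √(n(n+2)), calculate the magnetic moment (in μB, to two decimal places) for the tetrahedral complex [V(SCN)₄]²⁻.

Each SCN⁻ contributes -1; 4 × (-1) = -4. With overall charge -2, V is in the +2 oxidation state.
Group 5 minus oxidation state +2 gives a d³ configuration for V²⁺.
Tetrahedral splitting is small, so the complex is high-spin.
Configuration: e^2 t2^1 → 3 unpaired electrons.
μ(spin-only) = √[3(3+2)] = √15 ≈ 3.87 μB.

3.87 μB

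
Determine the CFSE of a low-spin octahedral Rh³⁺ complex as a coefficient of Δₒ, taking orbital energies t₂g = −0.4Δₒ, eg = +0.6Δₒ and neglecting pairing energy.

Rh³⁺: group 9, so d-count = 9 − 3 = 6.
Configuration: t₂g⁶ eg⁰.
CFSE = 6(-0.4Δₒ) + 0(0.6Δₒ) = -2.4Δₒ + 0.0Δₒ = -2.4Δₒ.

-2.4 Δₒ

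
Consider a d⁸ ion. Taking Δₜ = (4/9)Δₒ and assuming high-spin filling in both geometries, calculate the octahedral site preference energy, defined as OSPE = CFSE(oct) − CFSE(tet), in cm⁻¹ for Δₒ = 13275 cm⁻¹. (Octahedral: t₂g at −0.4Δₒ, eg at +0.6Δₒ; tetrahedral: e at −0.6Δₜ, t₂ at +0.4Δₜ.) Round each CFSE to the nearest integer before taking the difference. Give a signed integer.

Octahedral (high-spin): t₂g⁶ eg², CFSE = 6(−0.4) + 2(+0.6) = -1.2Δₒ = -1.2 × 13275 = -15930 cm⁻¹.
Tetrahedral e⁴ t₂⁴ gives -0.8Δₜ = -0.8 × (4/9) × 13275 = -4720 cm⁻¹.
OSPE = CFSE(oct) − CFSE(tet) = -15930 − (-4720) = -11210 cm⁻¹.

-11210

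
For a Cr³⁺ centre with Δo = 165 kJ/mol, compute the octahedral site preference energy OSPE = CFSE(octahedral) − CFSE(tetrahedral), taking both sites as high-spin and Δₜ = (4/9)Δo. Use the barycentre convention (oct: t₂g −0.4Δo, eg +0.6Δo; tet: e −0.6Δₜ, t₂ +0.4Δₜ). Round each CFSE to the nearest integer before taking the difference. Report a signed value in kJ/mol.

-139

Cr is in group 6, so Cr³⁺ is d³ (6 − 3 = 3).
In an octahedral site d³ (HS) is t₂g³ eg⁰, giving CFSE(oct) = -1.2Δo = -198 kJ/mol.
Tetrahedral e² t₂¹ gives -0.8Δₜ = -0.8 × (4/9) × 165 = -59 kJ/mol.
Subtracting, OSPE = -198 − (-59) = -139 kJ/mol.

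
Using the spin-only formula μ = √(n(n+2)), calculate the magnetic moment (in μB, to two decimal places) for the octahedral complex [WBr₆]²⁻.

Each Br⁻ contributes -1; 6 × (-1) = -6. With overall charge -2, W is in the +4 oxidation state.
Group 6 minus oxidation state +4 gives a d² configuration for W⁴⁺.
Configuration: t₂g² eg⁰ → 2 unpaired electrons.
μ(spin-only) = √[2(2+2)] = √8 ≈ 2.83 μB.

2.83 μB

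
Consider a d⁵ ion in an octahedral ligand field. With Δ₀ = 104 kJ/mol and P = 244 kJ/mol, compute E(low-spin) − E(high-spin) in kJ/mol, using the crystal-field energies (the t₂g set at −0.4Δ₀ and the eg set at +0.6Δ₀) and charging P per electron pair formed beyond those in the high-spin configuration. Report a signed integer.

280

In the high-spin limit (t₂g³ eg²) the orbital term is 0.0Δ₀ = 0 kJ/mol, with no excess pairing.
Low-spin t₂g⁵ eg⁰ gives -2.0Δ₀ = -208 kJ/mol, but forming 2 extra pairs costs 2P = 488 kJ/mol, so E(LS) = -208 + 488 = 280 kJ/mol.
The difference is 280 − (0) = 280 kJ/mol, so high-spin lies lower.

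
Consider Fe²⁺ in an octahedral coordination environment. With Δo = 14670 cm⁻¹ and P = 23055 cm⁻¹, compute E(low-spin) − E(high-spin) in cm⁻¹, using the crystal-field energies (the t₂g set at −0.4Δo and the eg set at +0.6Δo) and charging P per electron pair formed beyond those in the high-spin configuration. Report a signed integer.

Fe²⁺: group 8, so d-count = 8 − 2 = 6.
High-spin: t₂g⁴ eg², CFSE = -0.4Δo = -5868 cm⁻¹.
Low-spin t₂g⁶ eg⁰ gives -2.4Δo = -35208 cm⁻¹, but forming 2 extra pairs costs 2P = 46110 cm⁻¹, so E(LS) = -35208 + 46110 = 10902 cm⁻¹.
The difference is 10902 − (-5868) = 16770 cm⁻¹, so high-spin lies lower.

16770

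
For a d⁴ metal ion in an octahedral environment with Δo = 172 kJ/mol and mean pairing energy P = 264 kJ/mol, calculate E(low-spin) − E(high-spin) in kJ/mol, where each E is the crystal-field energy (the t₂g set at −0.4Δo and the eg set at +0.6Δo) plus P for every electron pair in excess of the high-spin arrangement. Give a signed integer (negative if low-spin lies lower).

92

High-spin: t₂g³ eg¹, CFSE = -0.6Δo = -103 kJ/mol.
For low-spin the configuration is t₂g⁴ eg⁰: orbital energy -1.6 × 172 = -275 kJ/mol, and 1 additional pair relative to high-spin adds 264 kJ/mol, giving -11 kJ/mol.
The difference is -11 − (-103) = 92 kJ/mol, so high-spin lies lower.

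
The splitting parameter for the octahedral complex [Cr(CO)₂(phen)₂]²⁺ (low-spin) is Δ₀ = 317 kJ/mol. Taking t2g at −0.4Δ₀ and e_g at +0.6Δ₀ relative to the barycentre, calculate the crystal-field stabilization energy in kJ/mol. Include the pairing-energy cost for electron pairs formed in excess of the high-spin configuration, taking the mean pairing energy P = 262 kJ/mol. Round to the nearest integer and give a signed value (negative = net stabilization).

-245

Ligand charges: 2×(+0) from CO and 2×(+0) from phen sum to +0; with overall charge +2, Cr is +2.
Cr sits in group 6; removing 2 electrons leaves Cr²⁺ with 6 − 2 = 4 d electrons.
Electron filling gives t2g^4 e_g^0.
Orbital CFSE = 4(-0.4) + 0(0.6) = -1.6Δ₀ = -1.6 × 317 = -507 kJ/mol.
Relative to high-spin t2g^3 e_g^1 (0 paired), the low-spin configuration has 1 additional pair, contributing +1 × 262 = +262 kJ/mol.
Overall CFSE = -507 + 262 = -245 kJ/mol.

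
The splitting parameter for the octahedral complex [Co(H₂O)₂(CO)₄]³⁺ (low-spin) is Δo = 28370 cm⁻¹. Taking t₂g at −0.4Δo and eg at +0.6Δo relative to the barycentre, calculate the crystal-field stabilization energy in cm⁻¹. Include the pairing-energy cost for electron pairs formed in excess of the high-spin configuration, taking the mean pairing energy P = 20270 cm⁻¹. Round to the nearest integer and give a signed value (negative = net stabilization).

-27548

Ligand charges: 2×(+0) from H₂O and 4×(+0) from CO sum to +0; with overall charge +3, Co is +3.
Co³⁺: group 9, so d-count = 9 − 3 = 6.
Electron filling gives t₂g⁶ eg⁰.
Orbital CFSE = 6(-0.4) + 0(0.6) = -2.4Δo = -2.4 × 28370 = -68088 cm⁻¹.
Pairing penalty: 3 pairs vs 1 in the high-spin reference → 2 extra × P = 40540 cm⁻¹.
Net CFSE = -68088 + 40540 = -27548 cm⁻¹.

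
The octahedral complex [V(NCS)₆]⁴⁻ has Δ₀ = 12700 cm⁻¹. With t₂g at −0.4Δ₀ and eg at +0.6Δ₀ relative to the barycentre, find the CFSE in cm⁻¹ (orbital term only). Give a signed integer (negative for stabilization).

-15240

Each NCS⁻ contributes -1; 6 × (-1) = -6. With overall charge -4, V is in the +2 oxidation state.
V²⁺: group 5, so d-count = 5 − 2 = 3.
For octahedral d³ the high- and low-spin configurations coincide.
The d³ electrons fill as t₂g³ eg⁰.
CFSE(orbital) = 3×(-0.4Δ₀) + 0×(0.6Δ₀) = -1.2Δ₀; with Δ₀ = 12700 cm⁻¹ that is -15240 cm⁻¹.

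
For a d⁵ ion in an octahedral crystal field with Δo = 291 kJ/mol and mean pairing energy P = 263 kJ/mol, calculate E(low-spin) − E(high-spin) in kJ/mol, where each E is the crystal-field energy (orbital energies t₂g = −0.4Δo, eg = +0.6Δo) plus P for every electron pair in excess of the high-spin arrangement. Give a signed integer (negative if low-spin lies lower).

-56

High-spin d⁵ fills as t₂g³ eg² with CFSE 3(−0.4) + 2(+0.6) = 0.0Δo = 0 kJ/mol.
Low-spin: t₂g⁵ eg⁰, orbital CFSE = -2.0Δo = -582 kJ/mol; plus 2 excess pairs × P = +526 kJ/mol; total -56 kJ/mol.
Thus E(LS) − E(HS) = -56 kJ/mol.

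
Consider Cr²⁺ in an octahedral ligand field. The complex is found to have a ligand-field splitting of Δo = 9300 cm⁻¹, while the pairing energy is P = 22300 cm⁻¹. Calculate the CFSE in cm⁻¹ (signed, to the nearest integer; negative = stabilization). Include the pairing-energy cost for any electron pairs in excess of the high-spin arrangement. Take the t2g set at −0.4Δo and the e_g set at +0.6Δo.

-5580

Cr sits in group 6; removing 2 electrons leaves Cr²⁺ with 6 − 2 = 4 d electrons.
Since Δo = 9300 cm⁻¹ < P = 22300 cm⁻¹, the complex adopts the high-spin configuration.
Configuration: t2g^3 e_g^1.
Orbital CFSE = -0.6Δo = -0.6 × 9300 = -5580 cm⁻¹.
High-spin has no excess pairs, so no pairing correction applies.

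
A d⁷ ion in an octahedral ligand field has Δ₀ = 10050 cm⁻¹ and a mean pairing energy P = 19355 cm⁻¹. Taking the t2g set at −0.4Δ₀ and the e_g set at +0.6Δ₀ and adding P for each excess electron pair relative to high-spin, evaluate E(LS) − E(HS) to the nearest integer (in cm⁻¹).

9305

In the high-spin limit (t2g^5 e_g^2) the orbital term is -0.8Δ₀ = -8040 cm⁻¹, with no excess pairing.
Low-spin t2g^6 e_g^1 gives -1.8Δ₀ = -18090 cm⁻¹, but forming 1 extra pair costs 1P = 19355 cm⁻¹, so E(LS) = -18090 + 19355 = 1265 cm⁻¹.
Thus E(LS) − E(HS) = 9305 cm⁻¹.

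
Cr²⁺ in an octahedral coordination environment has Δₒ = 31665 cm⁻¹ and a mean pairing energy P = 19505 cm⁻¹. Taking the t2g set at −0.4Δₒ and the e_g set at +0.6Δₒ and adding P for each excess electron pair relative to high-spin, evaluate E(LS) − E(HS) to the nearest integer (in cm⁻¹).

-12160

Cr sits in group 6; removing 2 electrons leaves Cr²⁺ with 6 − 2 = 4 d electrons.
In the high-spin limit (t2g^3 e_g^1) the orbital term is -0.6Δₒ = -18999 cm⁻¹, with no excess pairing.
For low-spin the configuration is t2g^4 e_g^0: orbital energy -1.6 × 31665 = -50664 cm⁻¹, and 1 additional pair relative to high-spin adds 19505 cm⁻¹, giving -31159 cm⁻¹.
Thus E(LS) − E(HS) = -12160 cm⁻¹.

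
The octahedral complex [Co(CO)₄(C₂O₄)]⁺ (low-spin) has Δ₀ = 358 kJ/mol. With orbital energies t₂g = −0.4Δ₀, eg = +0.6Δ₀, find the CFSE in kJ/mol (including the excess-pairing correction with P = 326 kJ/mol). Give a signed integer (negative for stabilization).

Ligand charges: 4×(+0) from CO and 1×(-2) from C₂O₄²⁻ sum to -2; with overall charge +1, Co is +3.
Co sits in group 9; removing 3 electrons leaves Co³⁺ with 9 − 3 = 6 d electrons.
Configuration: t₂g⁶ eg⁰.
The orbital stabilization is -2.4Δ₀ = -2.4 × 358 = -859 kJ/mol.
High-spin d⁶ would be t₂g⁴ eg² with 1 pair; low-spin has 3, so 2 excess pairs cost +2P = +652 kJ/mol.
Net CFSE = -859 + 652 = -207 kJ/mol.

-207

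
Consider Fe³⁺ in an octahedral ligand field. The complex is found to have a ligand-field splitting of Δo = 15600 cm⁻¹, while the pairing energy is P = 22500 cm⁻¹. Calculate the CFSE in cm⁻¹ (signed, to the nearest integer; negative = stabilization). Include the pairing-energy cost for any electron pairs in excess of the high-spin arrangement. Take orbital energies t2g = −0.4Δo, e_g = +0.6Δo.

Group 8 minus oxidation state +3 gives a d⁵ configuration for Fe³⁺.
Δo < P, so pairing is avoided: the ground state is high-spin.
Filling d⁵ accordingly: t2g^3 e_g^2.
Orbital CFSE = 0.0Δo = 0.0 × 15600 = 0 cm⁻¹.
High-spin has no excess pairs, so no pairing correction applies.

0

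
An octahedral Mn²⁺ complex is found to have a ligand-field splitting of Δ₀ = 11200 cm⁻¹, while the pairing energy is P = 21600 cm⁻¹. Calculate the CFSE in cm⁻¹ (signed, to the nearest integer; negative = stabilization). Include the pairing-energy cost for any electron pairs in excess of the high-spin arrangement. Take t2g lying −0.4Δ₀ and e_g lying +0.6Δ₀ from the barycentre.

0

Mn sits in group 7; removing 2 electrons leaves Mn²⁺ with 7 − 2 = 5 d electrons.
Here Δ₀ < P (11200 < 21600), so the high-spin state is favoured.
That gives t2g^3 e_g^2.
Orbital CFSE = 0.0Δ₀ = 0.0 × 11200 = 0 cm⁻¹.
High-spin has no excess pairs, so no pairing correction applies.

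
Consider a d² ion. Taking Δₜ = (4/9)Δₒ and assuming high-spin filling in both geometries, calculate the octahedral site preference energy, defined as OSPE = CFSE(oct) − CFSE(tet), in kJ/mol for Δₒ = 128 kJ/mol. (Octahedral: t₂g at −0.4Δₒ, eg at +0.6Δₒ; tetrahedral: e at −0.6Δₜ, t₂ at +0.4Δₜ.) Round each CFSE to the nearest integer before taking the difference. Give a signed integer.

Octahedral high-spin t₂g² eg⁰: CFSE = -0.8 × 128 = -102 kJ/mol.
In a tetrahedral site the filling is e² t₂⁰: CFSE(tet) = -1.2Δₜ = -1.2 × (4/9)(128) = -68 kJ/mol.
OSPE = -102 − (-68) = -34 kJ/mol.

-34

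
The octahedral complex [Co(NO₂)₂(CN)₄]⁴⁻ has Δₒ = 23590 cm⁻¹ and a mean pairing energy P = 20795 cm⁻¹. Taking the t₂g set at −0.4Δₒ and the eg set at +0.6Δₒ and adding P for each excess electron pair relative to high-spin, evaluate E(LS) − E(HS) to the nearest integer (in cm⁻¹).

-2795

Ligand charges: 2×(-1) from NO₂⁻ and 4×(-1) from CN⁻ sum to -6; with overall charge -4, Co is +2.
Co is in group 9, so Co²⁺ is d⁷ (9 − 2 = 7).
High-spin d⁷ fills as t₂g⁵ eg² with CFSE 5(−0.4) + 2(+0.6) = -0.8Δₒ = -18872 cm⁻¹.
Low-spin: t₂g⁶ eg¹, orbital CFSE = -1.8Δₒ = -42462 cm⁻¹; plus 1 excess pair × P = +20795 cm⁻¹; total -21667 cm⁻¹.
Thus E(LS) − E(HS) = -2795 cm⁻¹.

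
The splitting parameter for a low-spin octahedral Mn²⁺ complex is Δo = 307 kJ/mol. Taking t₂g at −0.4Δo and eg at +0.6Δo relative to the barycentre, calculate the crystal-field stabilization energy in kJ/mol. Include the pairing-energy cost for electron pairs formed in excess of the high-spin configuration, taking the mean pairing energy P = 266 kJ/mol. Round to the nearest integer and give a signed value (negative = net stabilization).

-82

Mn²⁺: group 7, so d-count = 7 − 2 = 5.
Configuration: t₂g⁵ eg⁰.
CFSE(orbital) = 5×(-0.4Δo) + 0×(0.6Δo) = -2.0Δo; with Δo = 307 kJ/mol that is -614 kJ/mol.
Relative to high-spin t₂g³ eg² (0 paired), the low-spin configuration has 2 additional pairs, contributing +2 × 266 = +532 kJ/mol.
Combining: -614 + 532 = -82 kJ/mol.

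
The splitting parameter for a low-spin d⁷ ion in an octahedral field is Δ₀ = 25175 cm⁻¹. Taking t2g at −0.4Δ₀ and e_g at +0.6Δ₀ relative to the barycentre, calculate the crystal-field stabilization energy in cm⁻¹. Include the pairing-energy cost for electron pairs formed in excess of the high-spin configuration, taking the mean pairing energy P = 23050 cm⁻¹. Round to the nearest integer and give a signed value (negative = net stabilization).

-22265

Electron filling gives t2g^6 e_g^1.
The orbital stabilization is -1.8Δ₀ = -1.8 × 25175 = -45315 cm⁻¹.
Relative to high-spin t2g^5 e_g^2 (2 paired), the low-spin configuration has 1 additional pair, contributing +1 × 23050 = +23050 cm⁻¹.
Combining: -45315 + 23050 = -22265 cm⁻¹.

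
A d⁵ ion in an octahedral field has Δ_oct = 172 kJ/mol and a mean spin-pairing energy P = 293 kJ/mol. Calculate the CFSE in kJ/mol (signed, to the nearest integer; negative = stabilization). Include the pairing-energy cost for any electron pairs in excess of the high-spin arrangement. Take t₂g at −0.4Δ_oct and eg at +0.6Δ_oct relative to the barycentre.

With Δ_oct < P the complex is high-spin.
That gives t₂g³ eg².
Orbital CFSE = 0.0Δ_oct = 0.0 × 172 = 0 kJ/mol.
High-spin has no excess pairs, so no pairing correction applies.

0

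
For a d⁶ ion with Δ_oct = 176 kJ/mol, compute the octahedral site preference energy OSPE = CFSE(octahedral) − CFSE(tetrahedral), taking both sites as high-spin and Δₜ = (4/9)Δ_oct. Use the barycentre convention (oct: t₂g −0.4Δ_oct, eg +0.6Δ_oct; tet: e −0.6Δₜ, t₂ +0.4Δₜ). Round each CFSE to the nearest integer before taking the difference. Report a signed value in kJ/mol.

In an octahedral site d⁶ (HS) is t2g^4 e_g^2, giving CFSE(oct) = -0.4Δ_oct = -70 kJ/mol.
Tetrahedral: e^3 t2^3, CFSE = 3(−0.6) + 3(+0.4) = -0.6Δₜ = -0.6 × (4/9) × 176 = -47 kJ/mol.
OSPE = -70 − (-47) = -23 kJ/mol.

-23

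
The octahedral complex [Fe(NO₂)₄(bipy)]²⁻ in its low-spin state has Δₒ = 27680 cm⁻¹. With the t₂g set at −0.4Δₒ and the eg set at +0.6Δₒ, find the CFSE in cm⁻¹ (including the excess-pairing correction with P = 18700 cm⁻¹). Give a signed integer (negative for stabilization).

Ligand charges: 4×(-1) from NO₂⁻ and 1×(+0) from bipy sum to -4; with overall charge -2, Fe is +2.
Fe is in group 8, so Fe²⁺ is d⁶ (8 − 2 = 6).
Configuration: t₂g⁶ eg⁰.
The orbital stabilization is -2.4Δₒ = -2.4 × 27680 = -66432 cm⁻¹.
High-spin d⁶ would be t₂g⁴ eg² with 1 pair; low-spin has 3, so 2 excess pairs cost +2P = +37400 cm⁻¹.
Overall CFSE = -66432 + 37400 = -29032 cm⁻¹.

-29032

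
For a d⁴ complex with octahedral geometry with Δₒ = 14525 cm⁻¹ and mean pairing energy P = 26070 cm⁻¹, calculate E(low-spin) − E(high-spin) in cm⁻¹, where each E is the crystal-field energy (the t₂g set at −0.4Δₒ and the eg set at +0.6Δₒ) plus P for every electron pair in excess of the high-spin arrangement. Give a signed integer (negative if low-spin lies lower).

11545

High-spin d⁴ fills as t₂g³ eg¹ with CFSE 3(−0.4) + 1(+0.6) = -0.6Δₒ = -8715 cm⁻¹.
Low-spin: t₂g⁴ eg⁰, orbital CFSE = -1.6Δₒ = -23240 cm⁻¹; plus 1 excess pair × P = +26070 cm⁻¹; total 2830 cm⁻¹.
The difference is 2830 − (-8715) = 11545 cm⁻¹, so high-spin lies lower.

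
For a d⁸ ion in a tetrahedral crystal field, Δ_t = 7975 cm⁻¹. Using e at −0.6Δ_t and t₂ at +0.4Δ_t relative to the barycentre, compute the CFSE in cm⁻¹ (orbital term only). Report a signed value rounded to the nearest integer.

Tetrahedral splitting is small, so the complex is high-spin.
The d⁸ electrons fill as e⁴ t₂⁴.
CFSE(orbital) = 4×(-0.6Δ_t) + 4×(0.4Δ_t) = -0.8Δ_t; with Δ_t = 7975 cm⁻¹ that is -6380 cm⁻¹.

-6380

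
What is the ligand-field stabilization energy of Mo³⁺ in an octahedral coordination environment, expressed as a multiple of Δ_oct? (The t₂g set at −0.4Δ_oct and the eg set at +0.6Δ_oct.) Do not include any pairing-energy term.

-1.2 Δ_oct

Mo is in group 6, so Mo³⁺ is d³ (6 − 3 = 3).
Configuration: t₂g³ eg⁰.
CFSE = 3(-0.4Δ_oct) + 0(0.6Δ_oct) = -1.2Δ_oct + 0.0Δ_oct = -1.2Δ_oct.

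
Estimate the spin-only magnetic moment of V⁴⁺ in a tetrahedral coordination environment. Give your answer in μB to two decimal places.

V is in group 5, so V⁴⁺ is d¹ (5 − 4 = 1).
Tetrahedral splitting is small, so the complex is high-spin.
Configuration: e^1 t2^0 → 1 unpaired electron.
μ(spin-only) = √[1(1+2)] = √3 ≈ 1.73 μB.

1.73 μB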